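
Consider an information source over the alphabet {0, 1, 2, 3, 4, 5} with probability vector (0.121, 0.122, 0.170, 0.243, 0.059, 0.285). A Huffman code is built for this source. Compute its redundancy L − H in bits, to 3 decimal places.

Entropy H = −Σ p log₂ p ≈ 2.4265 bits.
Huffman merges: 59/1000+121/1000→9/50; 61/500+17/100→73/250; 9/50+243/1000→423/1000; 57/200+73/250→577/1000; 423/1000+577/1000→1. L = 309/125 ≈ 2.4720.
L − H = 2.4720 − 2.4265 = 0.045 bits.

0.045 bits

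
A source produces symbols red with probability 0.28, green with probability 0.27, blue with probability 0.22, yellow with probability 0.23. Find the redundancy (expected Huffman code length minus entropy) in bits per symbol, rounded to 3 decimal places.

0.008 bits

Entropy H = −Σ p log₂ p ≈ 1.9925 bits.
Huffman merges: 11/50+23/100→9/20; 27/100+7/25→11/20; 9/20+11/20→1. L = 2 ≈ 2.0000.
L − H = 2.0000 − 1.9925 = 0.008 bits.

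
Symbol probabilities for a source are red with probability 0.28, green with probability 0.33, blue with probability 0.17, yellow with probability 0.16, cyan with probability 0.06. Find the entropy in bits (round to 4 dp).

2.1432 bits

H = −Σ pᵢ log₂ pᵢ.
−0.28·log₂(0.28) = 0.5142
−0.33·log₂(0.33) = 0.5278
−0.17·log₂(0.17) = 0.4346
−0.16·log₂(0.16) = 0.4230
−0.06·log₂(0.06) = 0.2435
Sum ≈ 2.1432 → 2.1432 bits.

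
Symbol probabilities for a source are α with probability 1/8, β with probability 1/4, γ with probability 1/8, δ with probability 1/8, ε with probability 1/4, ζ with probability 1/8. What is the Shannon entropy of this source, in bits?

2.5 bits

Each probability is a power of 1/2, so log₂(1/p) is an integer.
H = Σ p·log₂(1/p) = 1/8·3 + 1/4·2 + 1/8·3 + 1/8·3 + 1/4·2 + 1/8·3 = 2.5 bits.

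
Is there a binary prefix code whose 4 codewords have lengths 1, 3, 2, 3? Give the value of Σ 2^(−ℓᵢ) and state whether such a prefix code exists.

With common denominator 2^3 = 8: Σ 2^(−ℓᵢ) = 4/8 + 1/8 + 2/8 + 1/8 = 8/8 = 1.
Kraft's inequality requires Σ ≤ 1; here Σ = 1 ≤ 1, so such a prefix code exists.

1; yes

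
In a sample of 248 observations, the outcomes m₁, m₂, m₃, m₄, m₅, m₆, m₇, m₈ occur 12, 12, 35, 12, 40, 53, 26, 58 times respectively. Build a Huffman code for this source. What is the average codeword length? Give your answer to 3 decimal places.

Probabilities are the counts divided by 248.
Repeatedly combine the two least-probable nodes; the expected code length is the sum of the merged weights.
merge 3/62 + 3/62 → 3/31
merge 3/62 + 3/31 → 9/62
merge 13/124 + 35/248 → 61/248
merge 9/62 + 5/31 → 19/62
merge 53/248 + 29/124 → 111/248
merge 61/248 + 19/62 → 137/248
merge 111/248 + 137/248 → 1
L = 3/31 + 9/62 + 61/248 + 19/62 + 111/248 + 137/248 + 1 = 693/248 ≈ 2.794 bits/symbol.

2.794 bits/symbol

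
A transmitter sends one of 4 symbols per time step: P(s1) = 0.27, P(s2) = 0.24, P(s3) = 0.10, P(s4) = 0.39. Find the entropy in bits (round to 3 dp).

H = −Σ pᵢ log₂ pᵢ.
−0.27·log₂(0.27) = 0.5100
−0.24·log₂(0.24) = 0.4941
−0.10·log₂(0.10) = 0.3322
−0.39·log₂(0.39) = 0.5298
Sum ≈ 1.8661 → 1.866 bits.

1.866 bits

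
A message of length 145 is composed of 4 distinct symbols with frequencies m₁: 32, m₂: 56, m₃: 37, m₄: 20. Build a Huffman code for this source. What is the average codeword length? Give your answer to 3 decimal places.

1.972 bits/symbol

Probabilities are the counts divided by 145.
Repeatedly combine the two least-probable nodes; the expected code length is the sum of the merged weights.
merge 4/29 + 32/145 → 52/145
merge 37/145 + 52/145 → 89/145
merge 56/145 + 89/145 → 1
L = 52/145 + 89/145 + 1 = 286/145 ≈ 1.972 bits/symbol.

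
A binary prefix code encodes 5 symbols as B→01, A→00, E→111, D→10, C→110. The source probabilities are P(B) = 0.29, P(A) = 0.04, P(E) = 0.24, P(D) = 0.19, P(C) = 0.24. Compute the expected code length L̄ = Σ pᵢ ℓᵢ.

2.48 bits/symbol

L̄ = Σ pᵢ·ℓᵢ = 0.29·2 + 0.04·2 + 0.24·3 + 0.19·2 + 0.24·3 = 2.48 bits/symbol.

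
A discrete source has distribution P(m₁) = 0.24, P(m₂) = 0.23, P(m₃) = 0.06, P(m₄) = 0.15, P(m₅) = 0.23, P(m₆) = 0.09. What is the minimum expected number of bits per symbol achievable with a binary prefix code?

2.45 bits/symbol

Repeatedly combine the two least-probable nodes; the expected code length is the sum of the merged weights.
merge 3/50 + 9/100 → 3/20
merge 3/20 + 3/20 → 3/10
merge 23/100 + 23/100 → 23/50
merge 6/25 + 3/10 → 27/50
merge 23/50 + 27/50 → 1
L = 3/20 + 3/10 + 23/50 + 27/50 + 1 = 49/20 = 2.45 bits/symbol.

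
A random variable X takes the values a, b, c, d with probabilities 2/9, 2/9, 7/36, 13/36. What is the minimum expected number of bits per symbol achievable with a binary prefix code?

Repeatedly combine the two least-probable nodes; the expected code length is the sum of the merged weights.
merge 7/36 + 2/9 → 5/12
merge 2/9 + 13/36 → 7/12
merge 5/12 + 7/12 → 1
L = 5/12 + 7/12 + 1 = 2 bits/symbol.

2 bits/symbol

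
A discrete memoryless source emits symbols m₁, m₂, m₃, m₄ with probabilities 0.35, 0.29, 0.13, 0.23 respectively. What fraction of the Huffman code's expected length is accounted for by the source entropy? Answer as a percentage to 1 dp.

Entropy H = −Σ p log₂ p ≈ 1.9183 bits.
Huffman merges: 13/100+23/100→9/25; 29/100+7/20→16/25; 9/25+16/25→1. L = 2 ≈ 2.0000.
Efficiency = H/L = 1.9183/2.0000 = 95.9%.

95.9%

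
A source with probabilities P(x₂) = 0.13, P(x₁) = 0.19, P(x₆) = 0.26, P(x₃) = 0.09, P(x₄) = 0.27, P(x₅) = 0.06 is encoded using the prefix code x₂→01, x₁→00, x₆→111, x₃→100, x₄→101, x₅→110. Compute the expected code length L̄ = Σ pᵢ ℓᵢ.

2.68 bits/symbol

L̄ = Σ pᵢ·ℓᵢ = 0.13·2 + 0.19·2 + 0.26·3 + 0.09·3 + 0.27·3 + 0.06·3 = 2.68 bits/symbol.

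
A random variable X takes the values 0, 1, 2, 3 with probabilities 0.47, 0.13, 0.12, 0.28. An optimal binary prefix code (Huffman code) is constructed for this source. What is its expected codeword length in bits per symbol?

1.78 bits/symbol

Repeatedly combine the two least-probable nodes; the expected code length is the sum of the merged weights.
merge 3/25 + 13/100 → 1/4
merge 1/4 + 7/25 → 53/100
merge 47/100 + 53/100 → 1
L = 1/4 + 53/100 + 1 = 89/50 = 1.78 bits/symbol.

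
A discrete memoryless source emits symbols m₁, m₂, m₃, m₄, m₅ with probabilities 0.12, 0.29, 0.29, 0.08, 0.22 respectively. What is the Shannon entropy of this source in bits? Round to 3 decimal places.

2.175 bits

H = −Σ pᵢ log₂ pᵢ.
−0.12·log₂(0.12) = 0.3671
−0.29·log₂(0.29) = 0.5179
−0.29·log₂(0.29) = 0.5179
−0.08·log₂(0.08) = 0.2915
−0.22·log₂(0.22) = 0.4806
Sum ≈ 2.1750 → 2.175 bits.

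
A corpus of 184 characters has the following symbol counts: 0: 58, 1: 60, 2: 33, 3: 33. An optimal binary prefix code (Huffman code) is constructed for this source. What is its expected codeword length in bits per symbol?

2 bits/symbol

Probabilities are the counts divided by 184.
Repeatedly combine the two least-probable nodes; the expected code length is the sum of the merged weights.
merge 33/184 + 33/184 → 33/92
merge 29/92 + 15/46 → 59/92
merge 33/92 + 59/92 → 1
L = 33/92 + 59/92 + 1 = 2 bits/symbol.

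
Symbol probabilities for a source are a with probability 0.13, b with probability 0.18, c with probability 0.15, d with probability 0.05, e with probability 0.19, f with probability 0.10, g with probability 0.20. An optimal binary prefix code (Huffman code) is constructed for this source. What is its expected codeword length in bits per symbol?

Repeatedly combine the two least-probable nodes; the expected code length is the sum of the merged weights.
merge 1/20 + 1/10 → 3/20
merge 13/100 + 3/20 → 7/25
merge 3/20 + 9/50 → 33/100
merge 19/100 + 1/5 → 39/100
merge 7/25 + 33/100 → 61/100
merge 39/100 + 61/100 → 1
L = 3/20 + 7/25 + 33/100 + 39/100 + 61/100 + 1 = 69/25 = 2.76 bits/symbol.

2.76 bits/symbol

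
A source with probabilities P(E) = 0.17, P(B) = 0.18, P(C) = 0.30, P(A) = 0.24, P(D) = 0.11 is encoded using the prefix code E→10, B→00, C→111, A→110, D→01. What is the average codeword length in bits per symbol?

L̄ = Σ pᵢ·ℓᵢ = 0.17·2 + 0.18·2 + 0.30·3 + 0.24·3 + 0.11·2 = 2.54 bits/symbol.

2.54 bits/symbol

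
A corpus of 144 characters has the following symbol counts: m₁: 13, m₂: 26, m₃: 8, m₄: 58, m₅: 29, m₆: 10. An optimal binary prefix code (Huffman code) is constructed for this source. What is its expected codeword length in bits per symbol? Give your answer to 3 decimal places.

Probabilities are the counts divided by 144.
Repeatedly combine the two least-probable nodes; the expected code length is the sum of the merged weights.
merge 1/18 + 5/72 → 1/8
merge 13/144 + 1/8 → 31/144
merge 13/72 + 29/144 → 55/144
merge 31/144 + 55/144 → 43/72
merge 29/72 + 43/72 → 1
L = 1/8 + 31/144 + 55/144 + 43/72 + 1 = 167/72 ≈ 2.319 bits/symbol.

2.319 bits/symbol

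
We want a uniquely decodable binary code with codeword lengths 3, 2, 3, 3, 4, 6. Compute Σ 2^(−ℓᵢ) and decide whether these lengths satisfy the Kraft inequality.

With common denominator 2^6 = 64: Σ 2^(−ℓᵢ) = 8/64 + 16/64 + 8/64 + 8/64 + 4/64 + 1/64 = 45/64 = 0.703125.
Kraft's inequality requires Σ ≤ 1; here Σ = 0.703125 ≤ 1, so such a prefix code exists.

0.703125; yes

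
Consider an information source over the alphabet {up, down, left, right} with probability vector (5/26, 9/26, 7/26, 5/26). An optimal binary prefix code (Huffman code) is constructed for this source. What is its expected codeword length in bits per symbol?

Repeatedly combine the two least-probable nodes; the expected code length is the sum of the merged weights.
merge 5/26 + 5/26 → 5/13
merge 7/26 + 9/26 → 8/13
merge 5/13 + 8/13 → 1
L = 5/13 + 8/13 + 1 = 2 bits/symbol.

2 bits/symbol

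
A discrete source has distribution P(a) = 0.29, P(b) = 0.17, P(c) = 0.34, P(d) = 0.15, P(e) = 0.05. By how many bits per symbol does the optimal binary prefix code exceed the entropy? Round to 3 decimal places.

Entropy H = −Σ p log₂ p ≈ 2.1083 bits.
Huffman merges: 1/20+3/20→1/5; 17/100+1/5→37/100; 29/100+17/50→63/100; 37/100+63/100→1. L = 11/5 ≈ 2.2000.
L − H = 2.2000 − 2.1083 = 0.092 bits.

0.092 bits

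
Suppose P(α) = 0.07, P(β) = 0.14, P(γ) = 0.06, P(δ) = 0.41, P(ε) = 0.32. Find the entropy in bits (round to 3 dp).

H = −Σ pᵢ log₂ pᵢ.
−0.07·log₂(0.07) = 0.2686
−0.14·log₂(0.14) = 0.3971
−0.06·log₂(0.06) = 0.2435
−0.41·log₂(0.41) = 0.5274
−0.32·log₂(0.32) = 0.5260
Sum ≈ 1.9626 → 1.963 bits.

1.963 bits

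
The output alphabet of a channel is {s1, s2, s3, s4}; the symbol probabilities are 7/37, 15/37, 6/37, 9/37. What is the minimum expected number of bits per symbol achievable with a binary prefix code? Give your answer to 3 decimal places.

Repeatedly combine the two least-probable nodes; the expected code length is the sum of the merged weights.
merge 6/37 + 7/37 → 13/37
merge 9/37 + 13/37 → 22/37
merge 15/37 + 22/37 → 1
L = 13/37 + 22/37 + 1 = 72/37 ≈ 1.946 bits/symbol.

1.946 bits/symbol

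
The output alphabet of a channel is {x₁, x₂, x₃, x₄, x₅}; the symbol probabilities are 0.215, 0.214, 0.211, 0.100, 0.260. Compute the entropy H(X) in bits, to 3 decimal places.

2.264 bits

H = −Σ pᵢ log₂ pᵢ.
−0.215·log₂(0.215) = 0.4768
−0.214·log₂(0.214) = 0.4760
−0.211·log₂(0.211) = 0.4736
−0.100·log₂(0.100) = 0.3322
−0.260·log₂(0.260) = 0.5053
Sum ≈ 2.2639 → 2.264 bits.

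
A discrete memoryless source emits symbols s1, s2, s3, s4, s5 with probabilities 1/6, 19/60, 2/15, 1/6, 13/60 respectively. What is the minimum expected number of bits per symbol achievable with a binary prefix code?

Repeatedly combine the two least-probable nodes; the expected code length is the sum of the merged weights.
merge 2/15 + 1/6 → 3/10
merge 1/6 + 13/60 → 23/60
merge 3/10 + 19/60 → 37/60
merge 23/60 + 37/60 → 1
L = 3/10 + 23/60 + 37/60 + 1 = 23/10 = 2.3 bits/symbol.

2.3 bits/symbol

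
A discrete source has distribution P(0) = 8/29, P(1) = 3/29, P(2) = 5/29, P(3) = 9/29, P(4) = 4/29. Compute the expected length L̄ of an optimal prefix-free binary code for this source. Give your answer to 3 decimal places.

2.241 bits/symbol

Repeatedly combine the two least-probable nodes; the expected code length is the sum of the merged weights.
merge 3/29 + 4/29 → 7/29
merge 5/29 + 7/29 → 12/29
merge 8/29 + 9/29 → 17/29
merge 12/29 + 17/29 → 1
L = 7/29 + 12/29 + 17/29 + 1 = 65/29 ≈ 2.241 bits/symbol.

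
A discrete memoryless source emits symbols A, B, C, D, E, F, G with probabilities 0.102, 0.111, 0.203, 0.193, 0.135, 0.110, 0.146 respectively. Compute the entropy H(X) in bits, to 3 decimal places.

H = −Σ pᵢ log₂ pᵢ.
−0.102·log₂(0.102) = 0.3359
−0.111·log₂(0.111) = 0.3520
−0.203·log₂(0.203) = 0.4670
−0.193·log₂(0.193) = 0.4581
−0.135·log₂(0.135) = 0.3900
−0.110·log₂(0.110) = 0.3503
−0.146·log₂(0.146) = 0.4053
Sum ≈ 2.7586 → 2.759 bits.

2.759 bits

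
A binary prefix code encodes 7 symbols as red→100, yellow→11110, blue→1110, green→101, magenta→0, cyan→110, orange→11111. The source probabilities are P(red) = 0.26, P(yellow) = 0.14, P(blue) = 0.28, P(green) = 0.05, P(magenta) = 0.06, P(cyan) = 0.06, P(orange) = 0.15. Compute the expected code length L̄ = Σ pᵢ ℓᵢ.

3.74 bits/symbol

L̄ = Σ pᵢ·ℓᵢ = 0.26·3 + 0.14·5 + 0.28·4 + 0.05·3 + 0.06·1 + 0.06·3 + 0.15·5 = 3.74 bits/symbol.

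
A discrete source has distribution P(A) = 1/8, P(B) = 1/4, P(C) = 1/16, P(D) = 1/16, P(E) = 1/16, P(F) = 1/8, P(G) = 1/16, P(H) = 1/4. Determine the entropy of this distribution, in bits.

Each probability is a power of 1/2, so log₂(1/p) is an integer.
H = Σ p·log₂(1/p) = 1/8·3 + 1/4·2 + 1/16·4 + 1/16·4 + 1/16·4 + 1/8·3 + 1/16·4 + 1/4·2 = 2.75 bits.

2.75 bits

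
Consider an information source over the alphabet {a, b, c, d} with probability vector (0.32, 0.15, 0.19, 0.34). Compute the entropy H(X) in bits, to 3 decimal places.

1.921 bits

H = −Σ pᵢ log₂ pᵢ.
−0.32·log₂(0.32) = 0.5260
−0.15·log₂(0.15) = 0.4105
−0.19·log₂(0.19) = 0.4552
−0.34·log₂(0.34) = 0.5292
Sum ≈ 1.9210 → 1.921 bits.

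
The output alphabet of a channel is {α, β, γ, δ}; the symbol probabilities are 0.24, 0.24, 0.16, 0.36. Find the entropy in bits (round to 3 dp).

H = −Σ pᵢ log₂ pᵢ.
−0.24·log₂(0.24) = 0.4941
−0.24·log₂(0.24) = 0.4941
−0.16·log₂(0.16) = 0.4230
−0.36·log₂(0.36) = 0.5306
Sum ≈ 1.9419 → 1.942 bits.

1.942 bits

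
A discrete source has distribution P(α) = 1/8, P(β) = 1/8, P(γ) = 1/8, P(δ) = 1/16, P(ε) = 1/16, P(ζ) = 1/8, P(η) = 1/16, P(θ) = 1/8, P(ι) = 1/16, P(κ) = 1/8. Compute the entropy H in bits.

3.25 bits

Each probability is a power of 1/2, so log₂(1/p) is an integer.
H = Σ p·log₂(1/p) = 1/8·3 + 1/8·3 + 1/8·3 + 1/16·4 + 1/16·4 + 1/8·3 + 1/16·4 + 1/8·3 + 1/16·4 + 1/8·3 = 3.25 bits.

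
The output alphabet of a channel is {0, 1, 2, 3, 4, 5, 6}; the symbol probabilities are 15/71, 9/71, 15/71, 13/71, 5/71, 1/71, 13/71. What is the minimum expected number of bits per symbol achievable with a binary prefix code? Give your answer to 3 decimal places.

Repeatedly combine the two least-probable nodes; the expected code length is the sum of the merged weights.
merge 1/71 + 5/71 → 6/71
merge 6/71 + 9/71 → 15/71
merge 13/71 + 13/71 → 26/71
merge 15/71 + 15/71 → 30/71
merge 15/71 + 26/71 → 41/71
merge 30/71 + 41/71 → 1
L = 6/71 + 15/71 + 26/71 + 30/71 + 41/71 + 1 = 189/71 ≈ 2.662 bits/symbol.

2.662 bits/symbol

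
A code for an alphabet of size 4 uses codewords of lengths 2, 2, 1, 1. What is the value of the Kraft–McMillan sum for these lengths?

1.5

With common denominator 2^2 = 4: Σ 2^(−ℓᵢ) = 1/4 + 1/4 + 2/4 + 2/4 = 6/4 = 1.5.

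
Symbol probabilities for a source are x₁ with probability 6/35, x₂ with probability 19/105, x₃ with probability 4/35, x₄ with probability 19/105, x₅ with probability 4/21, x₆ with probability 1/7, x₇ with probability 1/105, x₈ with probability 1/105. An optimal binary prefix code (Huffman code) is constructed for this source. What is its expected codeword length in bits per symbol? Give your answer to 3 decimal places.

Repeatedly combine the two least-probable nodes; the expected code length is the sum of the merged weights.
merge 1/105 + 1/105 → 2/105
merge 2/105 + 4/35 → 2/15
merge 2/15 + 1/7 → 29/105
merge 6/35 + 19/105 → 37/105
merge 19/105 + 4/21 → 13/35
merge 29/105 + 37/105 → 22/35
merge 13/35 + 22/35 → 1
L = 2/105 + 2/15 + 29/105 + 37/105 + 13/35 + 22/35 + 1 = 292/105 ≈ 2.781 bits/symbol.

2.781 bits/symbol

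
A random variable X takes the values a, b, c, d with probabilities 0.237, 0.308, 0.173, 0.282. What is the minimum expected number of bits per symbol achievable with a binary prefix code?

Repeatedly combine the two least-probable nodes; the expected code length is the sum of the merged weights.
merge 173/1000 + 237/1000 → 41/100
merge 141/500 + 77/250 → 59/100
merge 41/100 + 59/100 → 1
L = 41/100 + 59/100 + 1 = 2 bits/symbol.

2 bits/symbol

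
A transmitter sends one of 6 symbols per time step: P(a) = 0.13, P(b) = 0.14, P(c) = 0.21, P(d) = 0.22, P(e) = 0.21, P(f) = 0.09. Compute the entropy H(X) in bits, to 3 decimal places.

H = −Σ pᵢ log₂ pᵢ.
−0.13·log₂(0.13) = 0.3826
−0.14·log₂(0.14) = 0.3971
−0.21·log₂(0.21) = 0.4728
−0.22·log₂(0.22) = 0.4806
−0.21·log₂(0.21) = 0.4728
−0.09·log₂(0.09) = 0.3127
Sum ≈ 2.5186 → 2.519 bits.

2.519 bits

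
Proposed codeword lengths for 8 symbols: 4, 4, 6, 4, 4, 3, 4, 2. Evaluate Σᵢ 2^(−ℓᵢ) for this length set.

With common denominator 2^6 = 64: Σ 2^(−ℓᵢ) = 4/64 + 4/64 + 1/64 + 4/64 + 4/64 + 8/64 + 4/64 + 16/64 = 45/64 = 0.703125.

0.703125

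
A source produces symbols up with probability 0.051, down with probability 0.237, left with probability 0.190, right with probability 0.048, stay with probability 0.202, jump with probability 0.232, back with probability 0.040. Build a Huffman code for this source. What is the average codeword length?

2.556 bits/symbol

Repeatedly combine the two least-probable nodes; the expected code length is the sum of the merged weights.
merge 1/25 + 6/125 → 11/125
merge 51/1000 + 11/125 → 139/1000
merge 139/1000 + 19/100 → 329/1000
merge 101/500 + 29/125 → 217/500
merge 237/1000 + 329/1000 → 283/500
merge 217/500 + 283/500 → 1
L = 11/125 + 139/1000 + 329/1000 + 217/500 + 283/500 + 1 = 639/250 = 2.556 bits/symbol.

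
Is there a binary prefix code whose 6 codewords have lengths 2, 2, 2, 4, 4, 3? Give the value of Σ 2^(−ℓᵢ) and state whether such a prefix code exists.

With common denominator 2^4 = 16: Σ 2^(−ℓᵢ) = 4/16 + 4/16 + 4/16 + 1/16 + 1/16 + 2/16 = 16/16 = 1.
Kraft's inequality requires Σ ≤ 1; here Σ = 1 ≤ 1, so such a prefix code exists.

1; yes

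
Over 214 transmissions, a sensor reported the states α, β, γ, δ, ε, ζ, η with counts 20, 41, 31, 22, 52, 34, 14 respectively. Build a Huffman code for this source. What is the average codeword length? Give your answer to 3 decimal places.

2.724 bits/symbol

Probabilities are the counts divided by 214.
Repeatedly combine the two least-probable nodes; the expected code length is the sum of the merged weights.
merge 7/107 + 10/107 → 17/107
merge 11/107 + 31/214 → 53/214
merge 17/107 + 17/107 → 34/107
merge 41/214 + 26/107 → 93/214
merge 53/214 + 34/107 → 121/214
merge 93/214 + 121/214 → 1
L = 17/107 + 53/214 + 34/107 + 93/214 + 121/214 + 1 = 583/214 ≈ 2.724 bits/symbol.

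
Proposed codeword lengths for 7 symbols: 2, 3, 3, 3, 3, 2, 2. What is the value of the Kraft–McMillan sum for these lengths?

1.25

With common denominator 2^3 = 8: Σ 2^(−ℓᵢ) = 2/8 + 1/8 + 1/8 + 1/8 + 1/8 + 2/8 + 2/8 = 10/8 = 1.25.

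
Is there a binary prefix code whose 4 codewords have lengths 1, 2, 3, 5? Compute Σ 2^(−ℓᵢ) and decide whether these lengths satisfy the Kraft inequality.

0.90625; yes

With common denominator 2^5 = 32: Σ 2^(−ℓᵢ) = 16/32 + 8/32 + 4/32 + 1/32 = 29/32 = 0.90625.
Kraft's inequality requires Σ ≤ 1; here Σ = 0.90625 ≤ 1, so such a prefix code exists.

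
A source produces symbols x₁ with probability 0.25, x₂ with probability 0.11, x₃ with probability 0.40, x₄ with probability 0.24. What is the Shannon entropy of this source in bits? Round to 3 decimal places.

1.873 bits

H = −Σ pᵢ log₂ pᵢ.
−0.25·log₂(0.25) = 0.5000
−0.11·log₂(0.11) = 0.3503
−0.40·log₂(0.40) = 0.5288
−0.24·log₂(0.24) = 0.4941
Sum ≈ 1.8732 → 1.873 bits.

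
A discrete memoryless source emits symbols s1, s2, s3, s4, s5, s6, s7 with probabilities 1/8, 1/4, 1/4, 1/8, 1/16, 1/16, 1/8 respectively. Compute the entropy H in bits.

2.625 bits

Each probability is a power of 1/2, so log₂(1/p) is an integer.
H = Σ p·log₂(1/p) = 1/8·3 + 1/4·2 + 1/4·2 + 1/8·3 + 1/16·4 + 1/16·4 + 1/8·3 = 2.625 bits.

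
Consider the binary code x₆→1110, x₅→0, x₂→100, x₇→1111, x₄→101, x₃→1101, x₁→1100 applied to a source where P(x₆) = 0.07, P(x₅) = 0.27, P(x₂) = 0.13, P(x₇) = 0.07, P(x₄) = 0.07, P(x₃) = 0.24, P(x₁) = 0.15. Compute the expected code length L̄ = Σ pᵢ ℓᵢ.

2.99 bits/symbol

L̄ = Σ pᵢ·ℓᵢ = 0.07·4 + 0.27·1 + 0.13·3 + 0.07·4 + 0.07·3 + 0.24·4 + 0.15·4 = 2.99 bits/symbol.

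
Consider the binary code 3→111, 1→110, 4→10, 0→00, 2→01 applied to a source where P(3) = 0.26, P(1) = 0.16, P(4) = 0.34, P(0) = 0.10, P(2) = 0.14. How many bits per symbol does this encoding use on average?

L̄ = Σ pᵢ·ℓᵢ = 0.26·3 + 0.16·3 + 0.34·2 + 0.10·2 + 0.14·2 = 2.42 bits/symbol.

2.42 bits/symbol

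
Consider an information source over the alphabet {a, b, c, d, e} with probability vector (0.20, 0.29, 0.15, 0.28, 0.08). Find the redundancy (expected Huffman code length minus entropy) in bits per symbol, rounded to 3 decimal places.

0.031 bits

Entropy H = −Σ p log₂ p ≈ 2.1986 bits.
Huffman merges: 2/25+3/20→23/100; 1/5+23/100→43/100; 7/25+29/100→57/100; 43/100+57/100→1. L = 223/100 ≈ 2.2300.
L − H = 2.2300 − 2.1986 = 0.031 bits.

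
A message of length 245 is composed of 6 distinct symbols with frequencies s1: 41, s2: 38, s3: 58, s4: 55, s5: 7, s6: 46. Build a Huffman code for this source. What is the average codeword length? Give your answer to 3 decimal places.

Probabilities are the counts divided by 245.
Repeatedly combine the two least-probable nodes; the expected code length is the sum of the merged weights.
merge 1/35 + 38/245 → 9/49
merge 41/245 + 9/49 → 86/245
merge 46/245 + 11/49 → 101/245
merge 58/245 + 86/245 → 144/245
merge 101/245 + 144/245 → 1
L = 9/49 + 86/245 + 101/245 + 144/245 + 1 = 621/245 ≈ 2.535 bits/symbol.

2.535 bits/symbol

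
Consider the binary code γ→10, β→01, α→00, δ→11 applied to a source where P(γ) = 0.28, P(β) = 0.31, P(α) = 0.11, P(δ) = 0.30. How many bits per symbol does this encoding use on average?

L̄ = Σ pᵢ·ℓᵢ = 0.28·2 + 0.31·2 + 0.11·2 + 0.30·2 = 2 bits/symbol.

2 bits/symbol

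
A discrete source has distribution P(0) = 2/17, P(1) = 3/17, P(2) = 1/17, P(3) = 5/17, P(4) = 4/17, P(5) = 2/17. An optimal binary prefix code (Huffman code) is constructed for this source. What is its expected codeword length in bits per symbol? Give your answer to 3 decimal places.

Repeatedly combine the two least-probable nodes; the expected code length is the sum of the merged weights.
merge 1/17 + 2/17 → 3/17
merge 2/17 + 3/17 → 5/17
merge 3/17 + 4/17 → 7/17
merge 5/17 + 5/17 → 10/17
merge 7/17 + 10/17 → 1
L = 3/17 + 5/17 + 7/17 + 10/17 + 1 = 42/17 ≈ 2.471 bits/symbol.

2.471 bits/symbol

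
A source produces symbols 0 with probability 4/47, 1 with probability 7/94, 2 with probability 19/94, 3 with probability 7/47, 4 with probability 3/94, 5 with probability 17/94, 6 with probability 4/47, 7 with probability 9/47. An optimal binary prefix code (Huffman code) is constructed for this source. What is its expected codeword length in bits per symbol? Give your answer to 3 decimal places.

Repeatedly combine the two least-probable nodes; the expected code length is the sum of the merged weights.
merge 3/94 + 7/94 → 5/47
merge 4/47 + 4/47 → 8/47
merge 5/47 + 7/47 → 12/47
merge 8/47 + 17/94 → 33/94
merge 9/47 + 19/94 → 37/94
merge 12/47 + 33/94 → 57/94
merge 37/94 + 57/94 → 1
L = 5/47 + 8/47 + 12/47 + 33/94 + 37/94 + 57/94 + 1 = 271/94 ≈ 2.883 bits/symbol.

2.883 bits/symbol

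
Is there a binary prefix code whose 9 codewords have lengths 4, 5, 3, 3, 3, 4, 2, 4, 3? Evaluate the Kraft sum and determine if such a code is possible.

0.96875; yes

With common denominator 2^5 = 32: Σ 2^(−ℓᵢ) = 2/32 + 1/32 + 4/32 + 4/32 + 4/32 + 2/32 + 8/32 + 2/32 + 4/32 = 31/32 = 0.96875.
Kraft's inequality requires Σ ≤ 1; here Σ = 0.96875 ≤ 1, so such a prefix code exists.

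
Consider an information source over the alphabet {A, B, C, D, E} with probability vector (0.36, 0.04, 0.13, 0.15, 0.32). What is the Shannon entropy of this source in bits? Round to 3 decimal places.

H = −Σ pᵢ log₂ pᵢ.
−0.36·log₂(0.36) = 0.5306
−0.04·log₂(0.04) = 0.1858
−0.13·log₂(0.13) = 0.3826
−0.15·log₂(0.15) = 0.4105
−0.32·log₂(0.32) = 0.5260
Sum ≈ 2.0356 → 2.036 bits.

2.036 bits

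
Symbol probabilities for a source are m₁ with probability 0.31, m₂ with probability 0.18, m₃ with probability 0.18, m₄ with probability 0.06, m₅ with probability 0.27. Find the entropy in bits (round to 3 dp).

H = −Σ pᵢ log₂ pᵢ.
−0.31·log₂(0.31) = 0.5238
−0.18·log₂(0.18) = 0.4453
−0.18·log₂(0.18) = 0.4453
−0.06·log₂(0.06) = 0.2435
−0.27·log₂(0.27) = 0.5100
Sum ≈ 2.1680 → 2.168 bits.

2.168 bits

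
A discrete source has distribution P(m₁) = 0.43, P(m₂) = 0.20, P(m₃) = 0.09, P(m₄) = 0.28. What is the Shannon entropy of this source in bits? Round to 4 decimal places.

1.8148 bits

H = −Σ pᵢ log₂ pᵢ.
−0.43·log₂(0.43) = 0.5236
−0.20·log₂(0.20) = 0.4644
−0.09·log₂(0.09) = 0.3127
−0.28·log₂(0.28) = 0.5142
Sum ≈ 1.8148 → 1.8148 bits.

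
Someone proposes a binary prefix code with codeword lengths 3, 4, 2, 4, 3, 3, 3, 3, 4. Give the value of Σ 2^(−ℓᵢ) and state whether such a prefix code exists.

1.0625; no

With common denominator 2^4 = 16: Σ 2^(−ℓᵢ) = 2/16 + 1/16 + 4/16 + 1/16 + 2/16 + 2/16 + 2/16 + 2/16 + 1/16 = 17/16 = 1.0625.
Kraft's inequality requires Σ ≤ 1; here Σ = 1.0625 > 1, so no such prefix code exists.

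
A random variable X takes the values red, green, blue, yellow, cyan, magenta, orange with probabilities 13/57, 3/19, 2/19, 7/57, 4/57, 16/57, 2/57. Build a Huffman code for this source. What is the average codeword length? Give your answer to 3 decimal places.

2.596 bits/symbol

Repeatedly combine the two least-probable nodes; the expected code length is the sum of the merged weights.
merge 2/57 + 4/57 → 2/19
merge 2/19 + 2/19 → 4/19
merge 7/57 + 3/19 → 16/57
merge 4/19 + 13/57 → 25/57
merge 16/57 + 16/57 → 32/57
merge 25/57 + 32/57 → 1
L = 2/19 + 4/19 + 16/57 + 25/57 + 32/57 + 1 = 148/57 ≈ 2.596 bits/symbol.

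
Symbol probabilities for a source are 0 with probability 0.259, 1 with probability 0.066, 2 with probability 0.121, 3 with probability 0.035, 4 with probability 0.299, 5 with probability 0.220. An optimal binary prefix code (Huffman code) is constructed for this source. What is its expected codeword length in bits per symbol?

2.323 bits/symbol

Repeatedly combine the two least-probable nodes; the expected code length is the sum of the merged weights.
merge 7/200 + 33/500 → 101/1000
merge 101/1000 + 121/1000 → 111/500
merge 11/50 + 111/500 → 221/500
merge 259/1000 + 299/1000 → 279/500
merge 221/500 + 279/500 → 1
L = 101/1000 + 111/500 + 221/500 + 279/500 + 1 = 2323/1000 = 2.323 bits/symbol.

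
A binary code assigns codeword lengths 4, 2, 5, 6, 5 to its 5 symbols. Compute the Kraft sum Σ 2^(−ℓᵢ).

0.390625

With common denominator 2^6 = 64: Σ 2^(−ℓᵢ) = 4/64 + 16/64 + 2/64 + 1/64 + 2/64 = 25/64 = 0.390625.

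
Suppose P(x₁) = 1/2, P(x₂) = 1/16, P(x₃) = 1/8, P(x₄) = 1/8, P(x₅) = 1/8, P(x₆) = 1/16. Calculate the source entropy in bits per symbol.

Each probability is a power of 1/2, so log₂(1/p) is an integer.
H = Σ p·log₂(1/p) = 1/2·1 + 1/16·4 + 1/8·3 + 1/8·3 + 1/8·3 + 1/16·4 = 2.125 bits.

2.125 bits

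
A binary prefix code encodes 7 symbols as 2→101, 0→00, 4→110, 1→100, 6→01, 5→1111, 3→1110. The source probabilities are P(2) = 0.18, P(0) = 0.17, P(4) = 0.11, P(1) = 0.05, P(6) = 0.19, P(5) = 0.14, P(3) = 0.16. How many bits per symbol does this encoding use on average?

L̄ = Σ pᵢ·ℓᵢ = 0.18·3 + 0.17·2 + 0.11·3 + 0.05·3 + 0.19·2 + 0.14·4 + 0.16·4 = 2.94 bits/symbol.

2.94 bits/symbol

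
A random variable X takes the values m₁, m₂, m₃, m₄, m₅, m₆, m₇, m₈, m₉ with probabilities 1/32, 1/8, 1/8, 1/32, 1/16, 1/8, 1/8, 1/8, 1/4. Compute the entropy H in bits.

2.9375 bits

Each probability is a power of 1/2, so log₂(1/p) is an integer.
H = Σ p·log₂(1/p) = 1/32·5 + 1/8·3 + 1/8·3 + 1/32·5 + 1/16·4 + 1/8·3 + 1/8·3 + 1/8·3 + 1/4·2 = 2.9375 bits.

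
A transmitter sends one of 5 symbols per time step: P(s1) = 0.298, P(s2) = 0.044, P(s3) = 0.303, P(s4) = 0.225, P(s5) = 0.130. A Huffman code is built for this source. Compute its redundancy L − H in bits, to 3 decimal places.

Entropy H = −Σ p log₂ p ≈ 2.1076 bits.
Huffman merges: 11/250+13/100→87/500; 87/500+9/40→399/1000; 149/500+303/1000→601/1000; 399/1000+601/1000→1. L = 1087/500 ≈ 2.1740.
L − H = 2.1740 − 2.1076 = 0.066 bits.

0.066 bits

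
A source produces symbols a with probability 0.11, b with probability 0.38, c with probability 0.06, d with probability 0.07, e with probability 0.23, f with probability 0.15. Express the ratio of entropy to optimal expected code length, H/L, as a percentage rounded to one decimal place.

Entropy H = −Σ p log₂ p ≈ 2.2910 bits.
Huffman merges: 3/50+7/100→13/100; 11/100+13/100→6/25; 3/20+23/100→19/50; 6/25+19/50→31/50; 19/50+31/50→1. L = 237/100 ≈ 2.3700.
Efficiency = H/L = 2.2910/2.3700 = 96.7%.

96.7%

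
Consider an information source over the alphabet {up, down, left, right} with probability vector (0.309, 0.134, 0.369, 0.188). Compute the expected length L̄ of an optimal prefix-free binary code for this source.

1.953 bits/symbol

Repeatedly combine the two least-probable nodes; the expected code length is the sum of the merged weights.
merge 67/500 + 47/250 → 161/500
merge 309/1000 + 161/500 → 631/1000
merge 369/1000 + 631/1000 → 1
L = 161/500 + 631/1000 + 1 = 1953/1000 = 1.953 bits/symbol.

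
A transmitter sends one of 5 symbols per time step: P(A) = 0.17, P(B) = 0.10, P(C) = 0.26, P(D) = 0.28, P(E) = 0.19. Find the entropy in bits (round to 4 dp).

2.2415 bits

H = −Σ pᵢ log₂ pᵢ.
−0.17·log₂(0.17) = 0.4346
−0.10·log₂(0.10) = 0.3322
−0.26·log₂(0.26) = 0.5053
−0.28·log₂(0.28) = 0.5142
−0.19·log₂(0.19) = 0.4552
Sum ≈ 2.2415 → 2.2415 bits.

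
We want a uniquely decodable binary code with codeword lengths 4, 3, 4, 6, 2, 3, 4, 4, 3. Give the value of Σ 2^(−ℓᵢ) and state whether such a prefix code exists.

With common denominator 2^6 = 64: Σ 2^(−ℓᵢ) = 4/64 + 8/64 + 4/64 + 1/64 + 16/64 + 8/64 + 4/64 + 4/64 + 8/64 = 57/64 = 0.890625.
Kraft's inequality requires Σ ≤ 1; here Σ = 0.890625 ≤ 1, so such a prefix code exists.

0.890625; yes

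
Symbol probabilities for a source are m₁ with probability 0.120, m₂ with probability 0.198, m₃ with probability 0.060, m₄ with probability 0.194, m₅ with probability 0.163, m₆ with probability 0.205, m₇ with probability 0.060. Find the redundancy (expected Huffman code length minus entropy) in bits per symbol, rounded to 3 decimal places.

Entropy H = −Σ p log₂ p ≈ 2.6710 bits.
Huffman merges: 3/50+3/50→3/25; 3/25+3/25→6/25; 163/1000+97/500→357/1000; 99/500+41/200→403/1000; 6/25+357/1000→597/1000; 403/1000+597/1000→1. L = 2717/1000 ≈ 2.7170.
L − H = 2.7170 − 2.6710 = 0.046 bits.

0.046 bits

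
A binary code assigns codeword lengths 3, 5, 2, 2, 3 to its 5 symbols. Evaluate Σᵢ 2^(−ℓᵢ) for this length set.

With common denominator 2^5 = 32: Σ 2^(−ℓᵢ) = 4/32 + 1/32 + 8/32 + 8/32 + 4/32 = 25/32 = 0.78125.

0.78125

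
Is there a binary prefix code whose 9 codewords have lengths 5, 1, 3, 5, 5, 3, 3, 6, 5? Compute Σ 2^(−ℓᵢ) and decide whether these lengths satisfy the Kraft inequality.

1.015625; no

With common denominator 2^6 = 64: Σ 2^(−ℓᵢ) = 2/64 + 32/64 + 8/64 + 2/64 + 2/64 + 8/64 + 8/64 + 1/64 + 2/64 = 65/64 = 1.015625.
Kraft's inequality requires Σ ≤ 1; here Σ = 1.015625 > 1, so no such prefix code exists.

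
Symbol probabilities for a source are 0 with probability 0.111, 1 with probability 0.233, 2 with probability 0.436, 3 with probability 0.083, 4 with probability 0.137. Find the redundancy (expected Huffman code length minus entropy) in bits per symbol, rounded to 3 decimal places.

Entropy H = −Σ p log₂ p ≈ 2.0548 bits.
Huffman merges: 83/1000+111/1000→97/500; 137/1000+97/500→331/1000; 233/1000+331/1000→141/250; 109/250+141/250→1. L = 2089/1000 ≈ 2.0890.
L − H = 2.0890 − 2.0548 = 0.034 bits.

0.034 bits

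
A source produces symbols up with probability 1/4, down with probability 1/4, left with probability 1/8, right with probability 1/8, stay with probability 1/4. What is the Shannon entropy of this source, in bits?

Each probability is a power of 1/2, so log₂(1/p) is an integer.
H = Σ p·log₂(1/p) = 1/4·2 + 1/4·2 + 1/8·3 + 1/8·3 + 1/4·2 = 2.25 bits.

2.25 bits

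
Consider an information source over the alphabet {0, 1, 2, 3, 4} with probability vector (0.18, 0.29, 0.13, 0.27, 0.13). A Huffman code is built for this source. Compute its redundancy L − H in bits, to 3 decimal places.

Entropy H = −Σ p log₂ p ≈ 2.2385 bits.
Huffman merges: 13/100+13/100→13/50; 9/50+13/50→11/25; 27/100+29/100→14/25; 11/25+14/25→1. L = 113/50 ≈ 2.2600.
L − H = 2.2600 − 2.2385 = 0.021 bits.

0.021 bits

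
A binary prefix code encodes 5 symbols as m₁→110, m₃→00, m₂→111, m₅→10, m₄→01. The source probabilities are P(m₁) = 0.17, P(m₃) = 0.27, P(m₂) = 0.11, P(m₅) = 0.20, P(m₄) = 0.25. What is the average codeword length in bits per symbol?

L̄ = Σ pᵢ·ℓᵢ = 0.17·3 + 0.27·2 + 0.11·3 + 0.20·2 + 0.25·2 = 2.28 bits/symbol.

2.28 bits/symbol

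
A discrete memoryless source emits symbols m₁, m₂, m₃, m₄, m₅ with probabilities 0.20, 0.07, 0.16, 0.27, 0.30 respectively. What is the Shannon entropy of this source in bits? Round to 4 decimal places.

H = −Σ pᵢ log₂ pᵢ.
−0.20·log₂(0.20) = 0.4644
−0.07·log₂(0.07) = 0.2686
−0.16·log₂(0.16) = 0.4230
−0.27·log₂(0.27) = 0.5100
−0.30·log₂(0.30) = 0.5211
Sum ≈ 2.1871 → 2.1871 bits.

2.1871 bits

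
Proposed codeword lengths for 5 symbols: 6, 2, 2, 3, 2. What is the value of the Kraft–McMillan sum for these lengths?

0.890625

With common denominator 2^6 = 64: Σ 2^(−ℓᵢ) = 1/64 + 16/64 + 16/64 + 8/64 + 16/64 = 57/64 = 0.890625.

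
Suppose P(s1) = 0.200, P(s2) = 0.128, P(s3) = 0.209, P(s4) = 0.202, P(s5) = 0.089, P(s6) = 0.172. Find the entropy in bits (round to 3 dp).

H = −Σ pᵢ log₂ pᵢ.
−0.200·log₂(0.200) = 0.4644
−0.128·log₂(0.128) = 0.3796
−0.209·log₂(0.209) = 0.4720
−0.202·log₂(0.202) = 0.4661
−0.089·log₂(0.089) = 0.3106
−0.172·log₂(0.172) = 0.4368
Sum ≈ 2.5296 → 2.530 bits.

2.530 bits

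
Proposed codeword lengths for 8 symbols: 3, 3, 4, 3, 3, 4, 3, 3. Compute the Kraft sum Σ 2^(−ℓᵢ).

0.875

With common denominator 2^4 = 16: Σ 2^(−ℓᵢ) = 2/16 + 2/16 + 1/16 + 2/16 + 2/16 + 1/16 + 2/16 + 2/16 = 14/16 = 0.875.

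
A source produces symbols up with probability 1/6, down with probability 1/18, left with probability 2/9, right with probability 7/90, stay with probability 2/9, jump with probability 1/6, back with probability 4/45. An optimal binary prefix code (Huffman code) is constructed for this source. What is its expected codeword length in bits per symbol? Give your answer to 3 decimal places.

Repeatedly combine the two least-probable nodes; the expected code length is the sum of the merged weights.
merge 1/18 + 7/90 → 2/15
merge 4/45 + 2/15 → 2/9
merge 1/6 + 1/6 → 1/3
merge 2/9 + 2/9 → 4/9
merge 2/9 + 1/3 → 5/9
merge 4/9 + 5/9 → 1
L = 2/15 + 2/9 + 1/3 + 4/9 + 5/9 + 1 = 121/45 ≈ 2.689 bits/symbol.

2.689 bits/symbol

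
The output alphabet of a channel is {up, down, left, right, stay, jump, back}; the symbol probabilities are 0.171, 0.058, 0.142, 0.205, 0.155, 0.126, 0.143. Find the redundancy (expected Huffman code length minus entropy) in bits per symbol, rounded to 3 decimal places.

0.058 bits

Entropy H = −Σ p log₂ p ≈ 2.7372 bits.
Huffman merges: 29/500+63/500→23/125; 71/500+143/1000→57/200; 31/200+171/1000→163/500; 23/125+41/200→389/1000; 57/200+163/500→611/1000; 389/1000+611/1000→1. L = 559/200 ≈ 2.7950.
L − H = 2.7950 − 2.7372 = 0.058 bits.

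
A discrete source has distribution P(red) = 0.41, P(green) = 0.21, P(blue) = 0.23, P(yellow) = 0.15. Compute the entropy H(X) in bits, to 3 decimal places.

1.898 bits

H = −Σ pᵢ log₂ pᵢ.
−0.41·log₂(0.41) = 0.5274
−0.21·log₂(0.21) = 0.4728
−0.23·log₂(0.23) = 0.4877
−0.15·log₂(0.15) = 0.4105
Sum ≈ 1.8984 → 1.898 bits.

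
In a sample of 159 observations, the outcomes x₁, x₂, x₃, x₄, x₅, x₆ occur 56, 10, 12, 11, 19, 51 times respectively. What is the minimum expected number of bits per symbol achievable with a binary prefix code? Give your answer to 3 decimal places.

Probabilities are the counts divided by 159.
Repeatedly combine the two least-probable nodes; the expected code length is the sum of the merged weights.
merge 10/159 + 11/159 → 7/53
merge 4/53 + 19/159 → 31/159
merge 7/53 + 31/159 → 52/159
merge 17/53 + 52/159 → 103/159
merge 56/159 + 103/159 → 1
L = 7/53 + 31/159 + 52/159 + 103/159 + 1 = 122/53 ≈ 2.302 bits/symbol.

2.302 bits/symbol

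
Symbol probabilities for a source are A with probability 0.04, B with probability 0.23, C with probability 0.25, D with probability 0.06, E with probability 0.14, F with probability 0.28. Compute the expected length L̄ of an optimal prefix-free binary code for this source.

Repeatedly combine the two least-probable nodes; the expected code length is the sum of the merged weights.
merge 1/25 + 3/50 → 1/10
merge 1/10 + 7/50 → 6/25
merge 23/100 + 6/25 → 47/100
merge 1/4 + 7/25 → 53/100
merge 47/100 + 53/100 → 1
L = 1/10 + 6/25 + 47/100 + 53/100 + 1 = 117/50 = 2.34 bits/symbol.

2.34 bits/symbol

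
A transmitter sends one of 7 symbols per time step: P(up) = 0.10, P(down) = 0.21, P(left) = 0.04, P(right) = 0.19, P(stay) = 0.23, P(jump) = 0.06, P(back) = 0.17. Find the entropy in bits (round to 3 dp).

2.612 bits

H = −Σ pᵢ log₂ pᵢ.
−0.10·log₂(0.10) = 0.3322
−0.21·log₂(0.21) = 0.4728
−0.04·log₂(0.04) = 0.1858
−0.19·log₂(0.19) = 0.4552
−0.23·log₂(0.23) = 0.4877
−0.06·log₂(0.06) = 0.2435
−0.17·log₂(0.17) = 0.4346
Sum ≈ 2.6118 → 2.612 bits.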